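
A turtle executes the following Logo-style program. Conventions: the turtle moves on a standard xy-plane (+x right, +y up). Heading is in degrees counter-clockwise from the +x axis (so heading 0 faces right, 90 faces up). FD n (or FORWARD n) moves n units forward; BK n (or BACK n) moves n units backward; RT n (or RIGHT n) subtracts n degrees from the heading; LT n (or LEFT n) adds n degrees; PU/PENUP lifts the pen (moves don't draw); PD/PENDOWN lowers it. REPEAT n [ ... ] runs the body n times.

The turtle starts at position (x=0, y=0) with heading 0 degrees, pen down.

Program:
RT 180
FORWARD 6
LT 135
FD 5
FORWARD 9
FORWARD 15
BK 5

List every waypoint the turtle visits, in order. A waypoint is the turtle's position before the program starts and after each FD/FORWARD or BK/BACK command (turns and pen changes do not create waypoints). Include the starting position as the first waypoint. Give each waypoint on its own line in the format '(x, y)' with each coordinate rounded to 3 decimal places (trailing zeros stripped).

Answer: (0, 0)
(-6, 0)
(-2.464, -3.536)
(3.899, -9.899)
(14.506, -20.506)
(10.971, -16.971)

Derivation:
Executing turtle program step by step:
Start: pos=(0,0), heading=0, pen down
RT 180: heading 0 -> 180
FD 6: (0,0) -> (-6,0) [heading=180, draw]
LT 135: heading 180 -> 315
FD 5: (-6,0) -> (-2.464,-3.536) [heading=315, draw]
FD 9: (-2.464,-3.536) -> (3.899,-9.899) [heading=315, draw]
FD 15: (3.899,-9.899) -> (14.506,-20.506) [heading=315, draw]
BK 5: (14.506,-20.506) -> (10.971,-16.971) [heading=315, draw]
Final: pos=(10.971,-16.971), heading=315, 5 segment(s) drawn
Waypoints (6 total):
(0, 0)
(-6, 0)
(-2.464, -3.536)
(3.899, -9.899)
(14.506, -20.506)
(10.971, -16.971)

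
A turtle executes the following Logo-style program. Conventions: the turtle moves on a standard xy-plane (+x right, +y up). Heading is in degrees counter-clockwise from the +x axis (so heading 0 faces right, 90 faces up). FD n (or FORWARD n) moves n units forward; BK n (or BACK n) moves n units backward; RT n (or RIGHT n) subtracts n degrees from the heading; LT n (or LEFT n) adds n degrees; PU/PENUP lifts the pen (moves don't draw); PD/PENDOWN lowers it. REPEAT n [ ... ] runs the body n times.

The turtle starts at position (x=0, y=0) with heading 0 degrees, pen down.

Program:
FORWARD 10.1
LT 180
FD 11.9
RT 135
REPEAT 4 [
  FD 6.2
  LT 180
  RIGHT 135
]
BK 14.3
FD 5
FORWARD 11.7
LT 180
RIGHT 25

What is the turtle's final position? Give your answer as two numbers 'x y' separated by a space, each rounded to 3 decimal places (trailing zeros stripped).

Answer: -9.697 13.271

Derivation:
Executing turtle program step by step:
Start: pos=(0,0), heading=0, pen down
FD 10.1: (0,0) -> (10.1,0) [heading=0, draw]
LT 180: heading 0 -> 180
FD 11.9: (10.1,0) -> (-1.8,0) [heading=180, draw]
RT 135: heading 180 -> 45
REPEAT 4 [
  -- iteration 1/4 --
  FD 6.2: (-1.8,0) -> (2.584,4.384) [heading=45, draw]
  LT 180: heading 45 -> 225
  RT 135: heading 225 -> 90
  -- iteration 2/4 --
  FD 6.2: (2.584,4.384) -> (2.584,10.584) [heading=90, draw]
  LT 180: heading 90 -> 270
  RT 135: heading 270 -> 135
  -- iteration 3/4 --
  FD 6.2: (2.584,10.584) -> (-1.8,14.968) [heading=135, draw]
  LT 180: heading 135 -> 315
  RT 135: heading 315 -> 180
  -- iteration 4/4 --
  FD 6.2: (-1.8,14.968) -> (-8,14.968) [heading=180, draw]
  LT 180: heading 180 -> 0
  RT 135: heading 0 -> 225
]
BK 14.3: (-8,14.968) -> (2.112,25.08) [heading=225, draw]
FD 5: (2.112,25.08) -> (-1.424,21.544) [heading=225, draw]
FD 11.7: (-1.424,21.544) -> (-9.697,13.271) [heading=225, draw]
LT 180: heading 225 -> 45
RT 25: heading 45 -> 20
Final: pos=(-9.697,13.271), heading=20, 9 segment(s) drawn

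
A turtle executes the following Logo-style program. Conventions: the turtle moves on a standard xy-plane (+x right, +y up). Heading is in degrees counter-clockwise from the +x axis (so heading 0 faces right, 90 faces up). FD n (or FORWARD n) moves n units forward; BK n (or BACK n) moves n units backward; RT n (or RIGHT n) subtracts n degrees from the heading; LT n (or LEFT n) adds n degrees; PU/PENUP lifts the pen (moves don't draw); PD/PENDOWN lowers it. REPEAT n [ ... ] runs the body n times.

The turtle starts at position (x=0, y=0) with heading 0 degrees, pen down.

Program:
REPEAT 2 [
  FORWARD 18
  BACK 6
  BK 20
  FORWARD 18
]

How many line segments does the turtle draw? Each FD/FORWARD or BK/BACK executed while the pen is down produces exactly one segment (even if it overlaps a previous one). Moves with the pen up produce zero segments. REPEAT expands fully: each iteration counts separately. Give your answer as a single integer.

Executing turtle program step by step:
Start: pos=(0,0), heading=0, pen down
REPEAT 2 [
  -- iteration 1/2 --
  FD 18: (0,0) -> (18,0) [heading=0, draw]
  BK 6: (18,0) -> (12,0) [heading=0, draw]
  BK 20: (12,0) -> (-8,0) [heading=0, draw]
  FD 18: (-8,0) -> (10,0) [heading=0, draw]
  -- iteration 2/2 --
  FD 18: (10,0) -> (28,0) [heading=0, draw]
  BK 6: (28,0) -> (22,0) [heading=0, draw]
  BK 20: (22,0) -> (2,0) [heading=0, draw]
  FD 18: (2,0) -> (20,0) [heading=0, draw]
]
Final: pos=(20,0), heading=0, 8 segment(s) drawn
Segments drawn: 8

Answer: 8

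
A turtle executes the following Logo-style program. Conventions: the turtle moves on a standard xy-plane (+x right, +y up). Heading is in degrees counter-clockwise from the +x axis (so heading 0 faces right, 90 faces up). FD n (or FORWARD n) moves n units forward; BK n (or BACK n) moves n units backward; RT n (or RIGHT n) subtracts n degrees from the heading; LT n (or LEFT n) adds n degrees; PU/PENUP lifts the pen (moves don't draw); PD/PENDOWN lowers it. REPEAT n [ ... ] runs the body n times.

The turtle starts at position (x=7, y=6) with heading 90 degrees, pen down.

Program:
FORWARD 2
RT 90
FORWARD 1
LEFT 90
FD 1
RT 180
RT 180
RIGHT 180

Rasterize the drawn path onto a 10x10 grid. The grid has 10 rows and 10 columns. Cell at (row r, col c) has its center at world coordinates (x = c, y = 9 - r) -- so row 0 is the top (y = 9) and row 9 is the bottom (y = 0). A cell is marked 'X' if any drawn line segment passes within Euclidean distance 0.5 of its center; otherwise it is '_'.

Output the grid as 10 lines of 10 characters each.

Answer: ________X_
_______XX_
_______X__
_______X__
__________
__________
__________
__________
__________
__________

Derivation:
Segment 0: (7,6) -> (7,8)
Segment 1: (7,8) -> (8,8)
Segment 2: (8,8) -> (8,9)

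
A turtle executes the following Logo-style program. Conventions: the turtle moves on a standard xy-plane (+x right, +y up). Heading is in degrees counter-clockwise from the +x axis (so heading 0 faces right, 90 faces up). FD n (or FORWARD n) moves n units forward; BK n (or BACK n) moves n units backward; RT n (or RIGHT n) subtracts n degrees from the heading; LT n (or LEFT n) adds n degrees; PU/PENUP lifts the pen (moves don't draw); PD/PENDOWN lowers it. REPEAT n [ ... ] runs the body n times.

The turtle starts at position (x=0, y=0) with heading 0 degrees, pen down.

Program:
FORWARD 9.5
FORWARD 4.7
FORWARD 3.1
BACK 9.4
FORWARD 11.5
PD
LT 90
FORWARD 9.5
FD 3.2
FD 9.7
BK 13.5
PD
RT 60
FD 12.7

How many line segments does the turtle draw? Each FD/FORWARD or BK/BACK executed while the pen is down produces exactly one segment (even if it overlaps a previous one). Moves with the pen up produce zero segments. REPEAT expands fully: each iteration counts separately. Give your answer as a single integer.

Answer: 10

Derivation:
Executing turtle program step by step:
Start: pos=(0,0), heading=0, pen down
FD 9.5: (0,0) -> (9.5,0) [heading=0, draw]
FD 4.7: (9.5,0) -> (14.2,0) [heading=0, draw]
FD 3.1: (14.2,0) -> (17.3,0) [heading=0, draw]
BK 9.4: (17.3,0) -> (7.9,0) [heading=0, draw]
FD 11.5: (7.9,0) -> (19.4,0) [heading=0, draw]
PD: pen down
LT 90: heading 0 -> 90
FD 9.5: (19.4,0) -> (19.4,9.5) [heading=90, draw]
FD 3.2: (19.4,9.5) -> (19.4,12.7) [heading=90, draw]
FD 9.7: (19.4,12.7) -> (19.4,22.4) [heading=90, draw]
BK 13.5: (19.4,22.4) -> (19.4,8.9) [heading=90, draw]
PD: pen down
RT 60: heading 90 -> 30
FD 12.7: (19.4,8.9) -> (30.399,15.25) [heading=30, draw]
Final: pos=(30.399,15.25), heading=30, 10 segment(s) drawn
Segments drawn: 10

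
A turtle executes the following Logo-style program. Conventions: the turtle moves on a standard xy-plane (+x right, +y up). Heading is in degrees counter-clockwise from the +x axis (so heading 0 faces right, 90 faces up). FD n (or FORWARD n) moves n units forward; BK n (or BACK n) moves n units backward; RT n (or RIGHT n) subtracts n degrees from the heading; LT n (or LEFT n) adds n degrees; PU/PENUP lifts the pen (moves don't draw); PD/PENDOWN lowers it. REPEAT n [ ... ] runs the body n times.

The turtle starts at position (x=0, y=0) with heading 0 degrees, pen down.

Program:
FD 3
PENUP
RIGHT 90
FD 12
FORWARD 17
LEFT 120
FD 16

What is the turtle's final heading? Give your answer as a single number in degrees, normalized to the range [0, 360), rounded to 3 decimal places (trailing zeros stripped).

Executing turtle program step by step:
Start: pos=(0,0), heading=0, pen down
FD 3: (0,0) -> (3,0) [heading=0, draw]
PU: pen up
RT 90: heading 0 -> 270
FD 12: (3,0) -> (3,-12) [heading=270, move]
FD 17: (3,-12) -> (3,-29) [heading=270, move]
LT 120: heading 270 -> 30
FD 16: (3,-29) -> (16.856,-21) [heading=30, move]
Final: pos=(16.856,-21), heading=30, 1 segment(s) drawn

Answer: 30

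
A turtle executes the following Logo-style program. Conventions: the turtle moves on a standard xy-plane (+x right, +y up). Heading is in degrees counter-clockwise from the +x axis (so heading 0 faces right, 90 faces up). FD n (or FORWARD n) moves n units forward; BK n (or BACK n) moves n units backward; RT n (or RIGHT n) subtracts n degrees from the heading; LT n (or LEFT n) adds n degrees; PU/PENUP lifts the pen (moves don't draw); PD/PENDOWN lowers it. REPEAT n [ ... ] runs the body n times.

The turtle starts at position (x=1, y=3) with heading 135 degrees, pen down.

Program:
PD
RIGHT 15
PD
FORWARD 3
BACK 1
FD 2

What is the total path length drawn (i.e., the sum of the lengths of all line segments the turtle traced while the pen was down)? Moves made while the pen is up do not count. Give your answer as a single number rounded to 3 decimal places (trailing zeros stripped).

Answer: 6

Derivation:
Executing turtle program step by step:
Start: pos=(1,3), heading=135, pen down
PD: pen down
RT 15: heading 135 -> 120
PD: pen down
FD 3: (1,3) -> (-0.5,5.598) [heading=120, draw]
BK 1: (-0.5,5.598) -> (0,4.732) [heading=120, draw]
FD 2: (0,4.732) -> (-1,6.464) [heading=120, draw]
Final: pos=(-1,6.464), heading=120, 3 segment(s) drawn

Segment lengths:
  seg 1: (1,3) -> (-0.5,5.598), length = 3
  seg 2: (-0.5,5.598) -> (0,4.732), length = 1
  seg 3: (0,4.732) -> (-1,6.464), length = 2
Total = 6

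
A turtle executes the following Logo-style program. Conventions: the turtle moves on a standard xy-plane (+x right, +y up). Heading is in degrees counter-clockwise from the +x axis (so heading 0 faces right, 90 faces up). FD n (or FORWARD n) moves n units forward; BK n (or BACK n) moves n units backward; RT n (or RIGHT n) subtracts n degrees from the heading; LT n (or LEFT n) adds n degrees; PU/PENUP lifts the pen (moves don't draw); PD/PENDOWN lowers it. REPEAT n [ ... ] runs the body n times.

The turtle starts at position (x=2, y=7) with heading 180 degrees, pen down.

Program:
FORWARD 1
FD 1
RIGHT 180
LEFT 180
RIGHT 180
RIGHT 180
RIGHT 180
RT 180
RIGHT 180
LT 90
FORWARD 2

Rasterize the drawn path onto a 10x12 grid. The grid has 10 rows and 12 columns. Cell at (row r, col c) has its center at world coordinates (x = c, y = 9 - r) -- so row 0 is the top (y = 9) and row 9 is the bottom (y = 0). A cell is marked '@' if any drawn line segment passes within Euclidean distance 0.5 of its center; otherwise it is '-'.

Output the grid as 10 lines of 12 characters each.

Answer: @-----------
@-----------
@@@---------
------------
------------
------------
------------
------------
------------
------------

Derivation:
Segment 0: (2,7) -> (1,7)
Segment 1: (1,7) -> (0,7)
Segment 2: (0,7) -> (-0,9)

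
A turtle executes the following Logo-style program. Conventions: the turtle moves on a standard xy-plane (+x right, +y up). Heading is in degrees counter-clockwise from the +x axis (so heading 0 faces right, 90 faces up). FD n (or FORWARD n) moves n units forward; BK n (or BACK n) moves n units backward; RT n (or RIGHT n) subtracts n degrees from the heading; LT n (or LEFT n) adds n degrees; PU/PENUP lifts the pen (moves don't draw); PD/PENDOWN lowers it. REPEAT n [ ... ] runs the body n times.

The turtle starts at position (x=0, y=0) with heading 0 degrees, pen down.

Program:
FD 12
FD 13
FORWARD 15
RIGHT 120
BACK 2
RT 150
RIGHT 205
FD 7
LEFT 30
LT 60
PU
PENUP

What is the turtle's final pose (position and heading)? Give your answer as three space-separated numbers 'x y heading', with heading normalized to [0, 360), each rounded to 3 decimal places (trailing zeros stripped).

Answer: 38.042 -4.612 335

Derivation:
Executing turtle program step by step:
Start: pos=(0,0), heading=0, pen down
FD 12: (0,0) -> (12,0) [heading=0, draw]
FD 13: (12,0) -> (25,0) [heading=0, draw]
FD 15: (25,0) -> (40,0) [heading=0, draw]
RT 120: heading 0 -> 240
BK 2: (40,0) -> (41,1.732) [heading=240, draw]
RT 150: heading 240 -> 90
RT 205: heading 90 -> 245
FD 7: (41,1.732) -> (38.042,-4.612) [heading=245, draw]
LT 30: heading 245 -> 275
LT 60: heading 275 -> 335
PU: pen up
PU: pen up
Final: pos=(38.042,-4.612), heading=335, 5 segment(s) drawn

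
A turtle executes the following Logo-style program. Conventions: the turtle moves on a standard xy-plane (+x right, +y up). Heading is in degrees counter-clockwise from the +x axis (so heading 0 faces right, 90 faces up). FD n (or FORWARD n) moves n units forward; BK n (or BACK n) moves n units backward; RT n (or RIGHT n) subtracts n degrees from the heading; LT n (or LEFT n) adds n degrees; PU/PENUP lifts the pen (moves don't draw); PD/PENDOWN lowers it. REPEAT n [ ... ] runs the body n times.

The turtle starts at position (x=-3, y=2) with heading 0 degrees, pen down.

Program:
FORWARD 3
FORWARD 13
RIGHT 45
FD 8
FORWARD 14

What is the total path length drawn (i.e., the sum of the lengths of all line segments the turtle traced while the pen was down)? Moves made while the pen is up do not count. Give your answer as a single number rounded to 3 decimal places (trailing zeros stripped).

Executing turtle program step by step:
Start: pos=(-3,2), heading=0, pen down
FD 3: (-3,2) -> (0,2) [heading=0, draw]
FD 13: (0,2) -> (13,2) [heading=0, draw]
RT 45: heading 0 -> 315
FD 8: (13,2) -> (18.657,-3.657) [heading=315, draw]
FD 14: (18.657,-3.657) -> (28.556,-13.556) [heading=315, draw]
Final: pos=(28.556,-13.556), heading=315, 4 segment(s) drawn

Segment lengths:
  seg 1: (-3,2) -> (0,2), length = 3
  seg 2: (0,2) -> (13,2), length = 13
  seg 3: (13,2) -> (18.657,-3.657), length = 8
  seg 4: (18.657,-3.657) -> (28.556,-13.556), length = 14
Total = 38

Answer: 38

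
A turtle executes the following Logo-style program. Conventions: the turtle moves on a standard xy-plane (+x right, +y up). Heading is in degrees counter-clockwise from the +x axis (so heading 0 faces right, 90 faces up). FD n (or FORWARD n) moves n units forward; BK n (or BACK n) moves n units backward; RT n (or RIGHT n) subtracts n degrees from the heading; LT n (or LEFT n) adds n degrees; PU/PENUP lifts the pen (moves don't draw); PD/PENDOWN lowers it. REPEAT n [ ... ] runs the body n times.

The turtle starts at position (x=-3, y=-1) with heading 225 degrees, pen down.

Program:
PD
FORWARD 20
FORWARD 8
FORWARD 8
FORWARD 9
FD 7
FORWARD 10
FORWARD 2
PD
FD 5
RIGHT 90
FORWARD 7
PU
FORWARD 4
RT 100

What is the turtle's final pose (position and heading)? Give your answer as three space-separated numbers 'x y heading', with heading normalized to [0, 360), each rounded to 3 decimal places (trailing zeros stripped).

Executing turtle program step by step:
Start: pos=(-3,-1), heading=225, pen down
PD: pen down
FD 20: (-3,-1) -> (-17.142,-15.142) [heading=225, draw]
FD 8: (-17.142,-15.142) -> (-22.799,-20.799) [heading=225, draw]
FD 8: (-22.799,-20.799) -> (-28.456,-26.456) [heading=225, draw]
FD 9: (-28.456,-26.456) -> (-34.82,-32.82) [heading=225, draw]
FD 7: (-34.82,-32.82) -> (-39.77,-37.77) [heading=225, draw]
FD 10: (-39.77,-37.77) -> (-46.841,-44.841) [heading=225, draw]
FD 2: (-46.841,-44.841) -> (-48.255,-46.255) [heading=225, draw]
PD: pen down
FD 5: (-48.255,-46.255) -> (-51.79,-49.79) [heading=225, draw]
RT 90: heading 225 -> 135
FD 7: (-51.79,-49.79) -> (-56.74,-44.841) [heading=135, draw]
PU: pen up
FD 4: (-56.74,-44.841) -> (-59.569,-42.012) [heading=135, move]
RT 100: heading 135 -> 35
Final: pos=(-59.569,-42.012), heading=35, 9 segment(s) drawn

Answer: -59.569 -42.012 35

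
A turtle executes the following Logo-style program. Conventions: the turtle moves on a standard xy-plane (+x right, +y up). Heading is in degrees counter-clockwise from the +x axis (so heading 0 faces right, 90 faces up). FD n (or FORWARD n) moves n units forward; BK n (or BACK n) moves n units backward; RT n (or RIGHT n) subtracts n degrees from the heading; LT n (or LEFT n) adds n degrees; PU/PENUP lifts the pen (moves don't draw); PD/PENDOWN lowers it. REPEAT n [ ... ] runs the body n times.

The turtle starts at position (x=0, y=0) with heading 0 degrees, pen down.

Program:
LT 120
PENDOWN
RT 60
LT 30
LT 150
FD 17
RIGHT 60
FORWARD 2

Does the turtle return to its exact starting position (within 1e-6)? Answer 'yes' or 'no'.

Executing turtle program step by step:
Start: pos=(0,0), heading=0, pen down
LT 120: heading 0 -> 120
PD: pen down
RT 60: heading 120 -> 60
LT 30: heading 60 -> 90
LT 150: heading 90 -> 240
FD 17: (0,0) -> (-8.5,-14.722) [heading=240, draw]
RT 60: heading 240 -> 180
FD 2: (-8.5,-14.722) -> (-10.5,-14.722) [heading=180, draw]
Final: pos=(-10.5,-14.722), heading=180, 2 segment(s) drawn

Start position: (0, 0)
Final position: (-10.5, -14.722)
Distance = 18.083; >= 1e-6 -> NOT closed

Answer: no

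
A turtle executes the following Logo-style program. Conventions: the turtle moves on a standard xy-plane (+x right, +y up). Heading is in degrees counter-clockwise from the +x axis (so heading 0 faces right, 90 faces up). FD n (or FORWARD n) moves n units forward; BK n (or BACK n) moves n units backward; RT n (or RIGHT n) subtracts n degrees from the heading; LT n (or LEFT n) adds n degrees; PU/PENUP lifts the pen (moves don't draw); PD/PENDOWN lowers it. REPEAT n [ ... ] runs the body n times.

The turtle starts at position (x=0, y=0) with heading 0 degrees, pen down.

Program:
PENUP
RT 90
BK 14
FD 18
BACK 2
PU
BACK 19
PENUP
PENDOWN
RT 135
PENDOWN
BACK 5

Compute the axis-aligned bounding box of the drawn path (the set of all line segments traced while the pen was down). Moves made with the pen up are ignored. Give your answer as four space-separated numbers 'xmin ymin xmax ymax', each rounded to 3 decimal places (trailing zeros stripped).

Answer: 0 13.464 3.536 17

Derivation:
Executing turtle program step by step:
Start: pos=(0,0), heading=0, pen down
PU: pen up
RT 90: heading 0 -> 270
BK 14: (0,0) -> (0,14) [heading=270, move]
FD 18: (0,14) -> (0,-4) [heading=270, move]
BK 2: (0,-4) -> (0,-2) [heading=270, move]
PU: pen up
BK 19: (0,-2) -> (0,17) [heading=270, move]
PU: pen up
PD: pen down
RT 135: heading 270 -> 135
PD: pen down
BK 5: (0,17) -> (3.536,13.464) [heading=135, draw]
Final: pos=(3.536,13.464), heading=135, 1 segment(s) drawn

Segment endpoints: x in {0, 3.536}, y in {13.464, 17}
xmin=0, ymin=13.464, xmax=3.536, ymax=17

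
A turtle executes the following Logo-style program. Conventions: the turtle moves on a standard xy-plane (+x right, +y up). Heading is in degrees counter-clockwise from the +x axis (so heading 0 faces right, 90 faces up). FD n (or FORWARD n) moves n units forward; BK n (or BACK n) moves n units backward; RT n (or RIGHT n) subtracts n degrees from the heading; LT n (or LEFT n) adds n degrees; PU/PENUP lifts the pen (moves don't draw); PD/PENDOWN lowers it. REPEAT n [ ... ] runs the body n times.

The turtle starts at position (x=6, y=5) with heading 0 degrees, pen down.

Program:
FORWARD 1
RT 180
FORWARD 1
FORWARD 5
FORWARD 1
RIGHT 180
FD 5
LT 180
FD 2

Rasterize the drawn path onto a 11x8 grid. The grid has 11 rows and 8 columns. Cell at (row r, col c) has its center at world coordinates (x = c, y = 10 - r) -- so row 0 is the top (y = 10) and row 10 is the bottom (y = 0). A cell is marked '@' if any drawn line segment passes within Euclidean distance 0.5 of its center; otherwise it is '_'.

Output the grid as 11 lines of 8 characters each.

Answer: ________
________
________
________
________
@@@@@@@@
________
________
________
________
________

Derivation:
Segment 0: (6,5) -> (7,5)
Segment 1: (7,5) -> (6,5)
Segment 2: (6,5) -> (1,5)
Segment 3: (1,5) -> (0,5)
Segment 4: (0,5) -> (5,5)
Segment 5: (5,5) -> (3,5)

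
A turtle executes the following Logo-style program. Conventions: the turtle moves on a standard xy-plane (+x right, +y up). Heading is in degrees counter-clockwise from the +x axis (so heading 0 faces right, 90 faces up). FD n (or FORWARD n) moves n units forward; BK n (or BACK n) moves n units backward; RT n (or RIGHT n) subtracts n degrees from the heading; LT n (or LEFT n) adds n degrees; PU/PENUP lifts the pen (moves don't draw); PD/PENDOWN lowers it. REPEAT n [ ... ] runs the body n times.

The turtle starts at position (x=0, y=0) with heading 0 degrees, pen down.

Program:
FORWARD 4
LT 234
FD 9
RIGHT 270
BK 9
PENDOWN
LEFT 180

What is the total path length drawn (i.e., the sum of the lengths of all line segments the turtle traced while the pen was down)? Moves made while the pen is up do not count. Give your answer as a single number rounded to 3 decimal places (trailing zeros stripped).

Answer: 22

Derivation:
Executing turtle program step by step:
Start: pos=(0,0), heading=0, pen down
FD 4: (0,0) -> (4,0) [heading=0, draw]
LT 234: heading 0 -> 234
FD 9: (4,0) -> (-1.29,-7.281) [heading=234, draw]
RT 270: heading 234 -> 324
BK 9: (-1.29,-7.281) -> (-8.571,-1.991) [heading=324, draw]
PD: pen down
LT 180: heading 324 -> 144
Final: pos=(-8.571,-1.991), heading=144, 3 segment(s) drawn

Segment lengths:
  seg 1: (0,0) -> (4,0), length = 4
  seg 2: (4,0) -> (-1.29,-7.281), length = 9
  seg 3: (-1.29,-7.281) -> (-8.571,-1.991), length = 9
Total = 22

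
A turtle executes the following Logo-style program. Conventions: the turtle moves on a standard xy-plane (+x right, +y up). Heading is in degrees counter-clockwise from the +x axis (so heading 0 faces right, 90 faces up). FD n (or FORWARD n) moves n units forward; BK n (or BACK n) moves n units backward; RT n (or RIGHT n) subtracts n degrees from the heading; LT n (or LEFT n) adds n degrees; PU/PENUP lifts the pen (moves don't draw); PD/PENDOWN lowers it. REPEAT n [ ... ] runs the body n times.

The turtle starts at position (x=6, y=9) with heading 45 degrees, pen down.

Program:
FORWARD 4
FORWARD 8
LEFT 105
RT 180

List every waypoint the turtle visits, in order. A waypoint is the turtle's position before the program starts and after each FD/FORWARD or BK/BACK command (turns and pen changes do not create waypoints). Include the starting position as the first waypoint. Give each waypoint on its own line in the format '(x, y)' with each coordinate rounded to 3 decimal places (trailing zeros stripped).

Answer: (6, 9)
(8.828, 11.828)
(14.485, 17.485)

Derivation:
Executing turtle program step by step:
Start: pos=(6,9), heading=45, pen down
FD 4: (6,9) -> (8.828,11.828) [heading=45, draw]
FD 8: (8.828,11.828) -> (14.485,17.485) [heading=45, draw]
LT 105: heading 45 -> 150
RT 180: heading 150 -> 330
Final: pos=(14.485,17.485), heading=330, 2 segment(s) drawn
Waypoints (3 total):
(6, 9)
(8.828, 11.828)
(14.485, 17.485)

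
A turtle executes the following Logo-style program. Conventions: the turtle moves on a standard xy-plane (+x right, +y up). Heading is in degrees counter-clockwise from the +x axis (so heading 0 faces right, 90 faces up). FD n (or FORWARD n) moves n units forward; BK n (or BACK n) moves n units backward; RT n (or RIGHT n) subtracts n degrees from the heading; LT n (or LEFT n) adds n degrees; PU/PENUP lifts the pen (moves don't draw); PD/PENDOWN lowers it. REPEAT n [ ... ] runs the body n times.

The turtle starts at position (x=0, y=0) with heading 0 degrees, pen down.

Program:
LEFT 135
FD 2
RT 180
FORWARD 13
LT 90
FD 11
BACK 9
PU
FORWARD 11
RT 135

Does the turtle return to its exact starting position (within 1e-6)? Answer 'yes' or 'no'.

Answer: no

Derivation:
Executing turtle program step by step:
Start: pos=(0,0), heading=0, pen down
LT 135: heading 0 -> 135
FD 2: (0,0) -> (-1.414,1.414) [heading=135, draw]
RT 180: heading 135 -> 315
FD 13: (-1.414,1.414) -> (7.778,-7.778) [heading=315, draw]
LT 90: heading 315 -> 45
FD 11: (7.778,-7.778) -> (15.556,0) [heading=45, draw]
BK 9: (15.556,0) -> (9.192,-6.364) [heading=45, draw]
PU: pen up
FD 11: (9.192,-6.364) -> (16.971,1.414) [heading=45, move]
RT 135: heading 45 -> 270
Final: pos=(16.971,1.414), heading=270, 4 segment(s) drawn

Start position: (0, 0)
Final position: (16.971, 1.414)
Distance = 17.029; >= 1e-6 -> NOT closed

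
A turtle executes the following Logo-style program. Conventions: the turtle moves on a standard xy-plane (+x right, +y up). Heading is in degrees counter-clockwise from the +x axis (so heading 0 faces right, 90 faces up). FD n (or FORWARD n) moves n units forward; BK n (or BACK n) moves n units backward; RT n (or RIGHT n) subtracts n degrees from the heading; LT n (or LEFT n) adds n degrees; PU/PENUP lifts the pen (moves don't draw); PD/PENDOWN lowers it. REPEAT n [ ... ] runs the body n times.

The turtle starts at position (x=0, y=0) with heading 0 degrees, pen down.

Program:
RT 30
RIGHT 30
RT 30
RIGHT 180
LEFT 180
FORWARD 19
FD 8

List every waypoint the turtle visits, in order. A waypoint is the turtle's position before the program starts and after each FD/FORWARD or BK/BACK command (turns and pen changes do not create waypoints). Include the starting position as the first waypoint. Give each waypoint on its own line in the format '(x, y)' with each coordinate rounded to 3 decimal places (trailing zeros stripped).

Answer: (0, 0)
(0, -19)
(0, -27)

Derivation:
Executing turtle program step by step:
Start: pos=(0,0), heading=0, pen down
RT 30: heading 0 -> 330
RT 30: heading 330 -> 300
RT 30: heading 300 -> 270
RT 180: heading 270 -> 90
LT 180: heading 90 -> 270
FD 19: (0,0) -> (0,-19) [heading=270, draw]
FD 8: (0,-19) -> (0,-27) [heading=270, draw]
Final: pos=(0,-27), heading=270, 2 segment(s) drawn
Waypoints (3 total):
(0, 0)
(0, -19)
(0, -27)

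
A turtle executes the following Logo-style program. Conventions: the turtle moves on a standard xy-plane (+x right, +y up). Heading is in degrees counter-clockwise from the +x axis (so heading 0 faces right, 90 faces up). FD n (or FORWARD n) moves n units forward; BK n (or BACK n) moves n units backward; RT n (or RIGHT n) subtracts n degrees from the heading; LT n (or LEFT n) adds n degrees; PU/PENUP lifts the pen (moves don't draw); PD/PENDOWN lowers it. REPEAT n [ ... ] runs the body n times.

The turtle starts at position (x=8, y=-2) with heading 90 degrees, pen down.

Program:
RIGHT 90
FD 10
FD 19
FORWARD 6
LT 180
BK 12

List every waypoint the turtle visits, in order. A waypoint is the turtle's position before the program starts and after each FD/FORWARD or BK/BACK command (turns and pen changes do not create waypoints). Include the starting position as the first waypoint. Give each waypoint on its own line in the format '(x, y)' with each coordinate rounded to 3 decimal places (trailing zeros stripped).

Answer: (8, -2)
(18, -2)
(37, -2)
(43, -2)
(55, -2)

Derivation:
Executing turtle program step by step:
Start: pos=(8,-2), heading=90, pen down
RT 90: heading 90 -> 0
FD 10: (8,-2) -> (18,-2) [heading=0, draw]
FD 19: (18,-2) -> (37,-2) [heading=0, draw]
FD 6: (37,-2) -> (43,-2) [heading=0, draw]
LT 180: heading 0 -> 180
BK 12: (43,-2) -> (55,-2) [heading=180, draw]
Final: pos=(55,-2), heading=180, 4 segment(s) drawn
Waypoints (5 total):
(8, -2)
(18, -2)
(37, -2)
(43, -2)
(55, -2)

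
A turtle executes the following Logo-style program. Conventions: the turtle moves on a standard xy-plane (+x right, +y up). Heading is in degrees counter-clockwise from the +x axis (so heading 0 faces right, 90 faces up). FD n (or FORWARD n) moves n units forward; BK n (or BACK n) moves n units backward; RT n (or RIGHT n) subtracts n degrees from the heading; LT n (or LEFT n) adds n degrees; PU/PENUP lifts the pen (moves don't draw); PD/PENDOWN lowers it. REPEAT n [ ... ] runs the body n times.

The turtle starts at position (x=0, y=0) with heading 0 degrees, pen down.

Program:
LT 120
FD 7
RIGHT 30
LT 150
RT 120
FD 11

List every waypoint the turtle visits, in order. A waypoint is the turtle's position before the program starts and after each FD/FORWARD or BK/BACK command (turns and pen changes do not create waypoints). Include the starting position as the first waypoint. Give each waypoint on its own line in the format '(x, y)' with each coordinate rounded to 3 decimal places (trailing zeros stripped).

Executing turtle program step by step:
Start: pos=(0,0), heading=0, pen down
LT 120: heading 0 -> 120
FD 7: (0,0) -> (-3.5,6.062) [heading=120, draw]
RT 30: heading 120 -> 90
LT 150: heading 90 -> 240
RT 120: heading 240 -> 120
FD 11: (-3.5,6.062) -> (-9,15.588) [heading=120, draw]
Final: pos=(-9,15.588), heading=120, 2 segment(s) drawn
Waypoints (3 total):
(0, 0)
(-3.5, 6.062)
(-9, 15.588)

Answer: (0, 0)
(-3.5, 6.062)
(-9, 15.588)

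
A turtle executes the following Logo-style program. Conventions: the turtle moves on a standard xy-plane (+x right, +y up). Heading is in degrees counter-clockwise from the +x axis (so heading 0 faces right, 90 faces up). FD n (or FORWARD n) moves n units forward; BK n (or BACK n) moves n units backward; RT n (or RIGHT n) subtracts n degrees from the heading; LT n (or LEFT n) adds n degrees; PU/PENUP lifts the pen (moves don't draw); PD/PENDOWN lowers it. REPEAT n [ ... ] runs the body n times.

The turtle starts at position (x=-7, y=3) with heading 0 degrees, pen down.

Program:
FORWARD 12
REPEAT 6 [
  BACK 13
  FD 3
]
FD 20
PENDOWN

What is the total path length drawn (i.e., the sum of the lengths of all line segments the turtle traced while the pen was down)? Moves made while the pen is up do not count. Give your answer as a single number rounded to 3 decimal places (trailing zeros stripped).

Executing turtle program step by step:
Start: pos=(-7,3), heading=0, pen down
FD 12: (-7,3) -> (5,3) [heading=0, draw]
REPEAT 6 [
  -- iteration 1/6 --
  BK 13: (5,3) -> (-8,3) [heading=0, draw]
  FD 3: (-8,3) -> (-5,3) [heading=0, draw]
  -- iteration 2/6 --
  BK 13: (-5,3) -> (-18,3) [heading=0, draw]
  FD 3: (-18,3) -> (-15,3) [heading=0, draw]
  -- iteration 3/6 --
  BK 13: (-15,3) -> (-28,3) [heading=0, draw]
  FD 3: (-28,3) -> (-25,3) [heading=0, draw]
  -- iteration 4/6 --
  BK 13: (-25,3) -> (-38,3) [heading=0, draw]
  FD 3: (-38,3) -> (-35,3) [heading=0, draw]
  -- iteration 5/6 --
  BK 13: (-35,3) -> (-48,3) [heading=0, draw]
  FD 3: (-48,3) -> (-45,3) [heading=0, draw]
  -- iteration 6/6 --
  BK 13: (-45,3) -> (-58,3) [heading=0, draw]
  FD 3: (-58,3) -> (-55,3) [heading=0, draw]
]
FD 20: (-55,3) -> (-35,3) [heading=0, draw]
PD: pen down
Final: pos=(-35,3), heading=0, 14 segment(s) drawn

Segment lengths:
  seg 1: (-7,3) -> (5,3), length = 12
  seg 2: (5,3) -> (-8,3), length = 13
  seg 3: (-8,3) -> (-5,3), length = 3
  seg 4: (-5,3) -> (-18,3), length = 13
  seg 5: (-18,3) -> (-15,3), length = 3
  seg 6: (-15,3) -> (-28,3), length = 13
  seg 7: (-28,3) -> (-25,3), length = 3
  seg 8: (-25,3) -> (-38,3), length = 13
  seg 9: (-38,3) -> (-35,3), length = 3
  seg 10: (-35,3) -> (-48,3), length = 13
  seg 11: (-48,3) -> (-45,3), length = 3
  seg 12: (-45,3) -> (-58,3), length = 13
  seg 13: (-58,3) -> (-55,3), length = 3
  seg 14: (-55,3) -> (-35,3), length = 20
Total = 128

Answer: 128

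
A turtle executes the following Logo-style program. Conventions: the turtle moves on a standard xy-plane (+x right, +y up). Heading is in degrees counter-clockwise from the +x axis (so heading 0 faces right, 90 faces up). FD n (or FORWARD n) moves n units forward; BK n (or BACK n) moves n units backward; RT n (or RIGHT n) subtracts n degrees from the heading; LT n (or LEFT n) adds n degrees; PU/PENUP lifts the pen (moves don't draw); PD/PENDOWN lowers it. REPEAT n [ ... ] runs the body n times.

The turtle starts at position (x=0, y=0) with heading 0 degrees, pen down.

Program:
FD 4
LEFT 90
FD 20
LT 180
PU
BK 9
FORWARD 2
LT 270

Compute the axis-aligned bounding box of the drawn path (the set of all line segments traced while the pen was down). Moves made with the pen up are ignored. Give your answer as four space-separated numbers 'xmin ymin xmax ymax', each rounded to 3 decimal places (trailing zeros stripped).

Answer: 0 0 4 20

Derivation:
Executing turtle program step by step:
Start: pos=(0,0), heading=0, pen down
FD 4: (0,0) -> (4,0) [heading=0, draw]
LT 90: heading 0 -> 90
FD 20: (4,0) -> (4,20) [heading=90, draw]
LT 180: heading 90 -> 270
PU: pen up
BK 9: (4,20) -> (4,29) [heading=270, move]
FD 2: (4,29) -> (4,27) [heading=270, move]
LT 270: heading 270 -> 180
Final: pos=(4,27), heading=180, 2 segment(s) drawn

Segment endpoints: x in {0, 4, 4}, y in {0, 20}
xmin=0, ymin=0, xmax=4, ymax=20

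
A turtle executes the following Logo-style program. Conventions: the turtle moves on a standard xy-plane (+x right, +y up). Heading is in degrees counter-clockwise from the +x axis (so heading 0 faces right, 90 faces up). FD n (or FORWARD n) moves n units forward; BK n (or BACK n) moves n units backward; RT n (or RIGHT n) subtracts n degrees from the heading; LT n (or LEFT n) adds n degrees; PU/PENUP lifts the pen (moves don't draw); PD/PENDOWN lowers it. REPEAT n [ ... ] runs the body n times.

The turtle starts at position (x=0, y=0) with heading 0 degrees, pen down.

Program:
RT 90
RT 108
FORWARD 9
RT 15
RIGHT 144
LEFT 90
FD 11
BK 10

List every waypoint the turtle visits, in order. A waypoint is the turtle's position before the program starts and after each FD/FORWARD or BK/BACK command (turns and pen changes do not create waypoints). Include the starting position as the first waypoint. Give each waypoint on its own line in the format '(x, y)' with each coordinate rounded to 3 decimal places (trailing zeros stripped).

Answer: (0, 0)
(-8.56, 2.781)
(-9.135, 13.766)
(-8.612, 3.78)

Derivation:
Executing turtle program step by step:
Start: pos=(0,0), heading=0, pen down
RT 90: heading 0 -> 270
RT 108: heading 270 -> 162
FD 9: (0,0) -> (-8.56,2.781) [heading=162, draw]
RT 15: heading 162 -> 147
RT 144: heading 147 -> 3
LT 90: heading 3 -> 93
FD 11: (-8.56,2.781) -> (-9.135,13.766) [heading=93, draw]
BK 10: (-9.135,13.766) -> (-8.612,3.78) [heading=93, draw]
Final: pos=(-8.612,3.78), heading=93, 3 segment(s) drawn
Waypoints (4 total):
(0, 0)
(-8.56, 2.781)
(-9.135, 13.766)
(-8.612, 3.78)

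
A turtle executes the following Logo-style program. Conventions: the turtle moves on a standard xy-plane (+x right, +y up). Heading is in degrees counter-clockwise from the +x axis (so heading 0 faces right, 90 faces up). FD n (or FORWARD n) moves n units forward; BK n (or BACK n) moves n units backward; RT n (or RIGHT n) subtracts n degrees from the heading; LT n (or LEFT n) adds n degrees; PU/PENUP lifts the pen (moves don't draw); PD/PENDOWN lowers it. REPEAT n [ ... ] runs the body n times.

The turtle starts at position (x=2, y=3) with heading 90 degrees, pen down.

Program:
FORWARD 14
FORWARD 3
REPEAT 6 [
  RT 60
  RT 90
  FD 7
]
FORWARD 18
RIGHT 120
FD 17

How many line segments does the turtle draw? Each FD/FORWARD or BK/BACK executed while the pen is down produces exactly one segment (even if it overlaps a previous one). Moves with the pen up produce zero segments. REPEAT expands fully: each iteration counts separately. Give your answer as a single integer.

Answer: 10

Derivation:
Executing turtle program step by step:
Start: pos=(2,3), heading=90, pen down
FD 14: (2,3) -> (2,17) [heading=90, draw]
FD 3: (2,17) -> (2,20) [heading=90, draw]
REPEAT 6 [
  -- iteration 1/6 --
  RT 60: heading 90 -> 30
  RT 90: heading 30 -> 300
  FD 7: (2,20) -> (5.5,13.938) [heading=300, draw]
  -- iteration 2/6 --
  RT 60: heading 300 -> 240
  RT 90: heading 240 -> 150
  FD 7: (5.5,13.938) -> (-0.562,17.438) [heading=150, draw]
  -- iteration 3/6 --
  RT 60: heading 150 -> 90
  RT 90: heading 90 -> 0
  FD 7: (-0.562,17.438) -> (6.438,17.438) [heading=0, draw]
  -- iteration 4/6 --
  RT 60: heading 0 -> 300
  RT 90: heading 300 -> 210
  FD 7: (6.438,17.438) -> (0.376,13.938) [heading=210, draw]
  -- iteration 5/6 --
  RT 60: heading 210 -> 150
  RT 90: heading 150 -> 60
  FD 7: (0.376,13.938) -> (3.876,20) [heading=60, draw]
  -- iteration 6/6 --
  RT 60: heading 60 -> 0
  RT 90: heading 0 -> 270
  FD 7: (3.876,20) -> (3.876,13) [heading=270, draw]
]
FD 18: (3.876,13) -> (3.876,-5) [heading=270, draw]
RT 120: heading 270 -> 150
FD 17: (3.876,-5) -> (-10.847,3.5) [heading=150, draw]
Final: pos=(-10.847,3.5), heading=150, 10 segment(s) drawn
Segments drawn: 10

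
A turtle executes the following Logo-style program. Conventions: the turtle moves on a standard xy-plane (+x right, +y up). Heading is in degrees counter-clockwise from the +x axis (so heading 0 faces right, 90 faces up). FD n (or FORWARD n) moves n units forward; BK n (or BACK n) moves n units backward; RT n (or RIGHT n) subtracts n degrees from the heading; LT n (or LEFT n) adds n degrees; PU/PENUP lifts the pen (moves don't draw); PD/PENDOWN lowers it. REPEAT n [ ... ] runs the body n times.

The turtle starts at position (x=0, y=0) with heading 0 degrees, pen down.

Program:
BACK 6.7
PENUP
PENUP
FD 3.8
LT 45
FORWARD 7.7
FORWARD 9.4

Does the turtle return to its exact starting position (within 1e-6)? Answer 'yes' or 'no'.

Executing turtle program step by step:
Start: pos=(0,0), heading=0, pen down
BK 6.7: (0,0) -> (-6.7,0) [heading=0, draw]
PU: pen up
PU: pen up
FD 3.8: (-6.7,0) -> (-2.9,0) [heading=0, move]
LT 45: heading 0 -> 45
FD 7.7: (-2.9,0) -> (2.545,5.445) [heading=45, move]
FD 9.4: (2.545,5.445) -> (9.192,12.092) [heading=45, move]
Final: pos=(9.192,12.092), heading=45, 1 segment(s) drawn

Start position: (0, 0)
Final position: (9.192, 12.092)
Distance = 15.188; >= 1e-6 -> NOT closed

Answer: no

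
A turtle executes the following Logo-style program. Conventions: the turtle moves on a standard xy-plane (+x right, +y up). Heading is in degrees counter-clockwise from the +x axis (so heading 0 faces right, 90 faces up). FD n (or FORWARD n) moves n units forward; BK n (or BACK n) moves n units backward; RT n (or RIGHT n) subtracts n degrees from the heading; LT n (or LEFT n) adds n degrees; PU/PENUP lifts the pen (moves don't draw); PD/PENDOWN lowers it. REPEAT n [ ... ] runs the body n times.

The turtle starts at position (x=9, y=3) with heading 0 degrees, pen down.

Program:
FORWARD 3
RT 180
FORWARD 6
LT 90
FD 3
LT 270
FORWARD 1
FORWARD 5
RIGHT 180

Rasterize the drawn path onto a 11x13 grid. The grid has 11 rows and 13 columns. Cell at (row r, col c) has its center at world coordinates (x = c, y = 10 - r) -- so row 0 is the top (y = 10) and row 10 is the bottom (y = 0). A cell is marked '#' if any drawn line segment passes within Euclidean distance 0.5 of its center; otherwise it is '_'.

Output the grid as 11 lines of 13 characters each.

Segment 0: (9,3) -> (12,3)
Segment 1: (12,3) -> (6,3)
Segment 2: (6,3) -> (6,-0)
Segment 3: (6,-0) -> (5,-0)
Segment 4: (5,-0) -> (0,-0)

Answer: _____________
_____________
_____________
_____________
_____________
_____________
_____________
______#######
______#______
______#______
#######______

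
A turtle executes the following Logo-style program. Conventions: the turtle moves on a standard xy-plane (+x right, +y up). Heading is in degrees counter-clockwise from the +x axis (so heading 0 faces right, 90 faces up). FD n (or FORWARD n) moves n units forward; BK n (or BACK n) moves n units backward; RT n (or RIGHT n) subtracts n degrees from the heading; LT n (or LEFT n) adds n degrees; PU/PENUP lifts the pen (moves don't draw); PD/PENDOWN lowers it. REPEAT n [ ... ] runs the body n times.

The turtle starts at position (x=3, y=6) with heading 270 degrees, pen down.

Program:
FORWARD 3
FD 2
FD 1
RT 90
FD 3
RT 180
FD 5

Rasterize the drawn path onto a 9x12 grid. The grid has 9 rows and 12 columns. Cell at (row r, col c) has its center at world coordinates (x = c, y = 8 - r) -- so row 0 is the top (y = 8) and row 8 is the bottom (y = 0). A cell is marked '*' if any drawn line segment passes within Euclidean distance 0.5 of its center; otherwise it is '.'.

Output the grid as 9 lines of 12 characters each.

Segment 0: (3,6) -> (3,3)
Segment 1: (3,3) -> (3,1)
Segment 2: (3,1) -> (3,0)
Segment 3: (3,0) -> (-0,0)
Segment 4: (-0,0) -> (5,0)

Answer: ............
............
...*........
...*........
...*........
...*........
...*........
...*........
******......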